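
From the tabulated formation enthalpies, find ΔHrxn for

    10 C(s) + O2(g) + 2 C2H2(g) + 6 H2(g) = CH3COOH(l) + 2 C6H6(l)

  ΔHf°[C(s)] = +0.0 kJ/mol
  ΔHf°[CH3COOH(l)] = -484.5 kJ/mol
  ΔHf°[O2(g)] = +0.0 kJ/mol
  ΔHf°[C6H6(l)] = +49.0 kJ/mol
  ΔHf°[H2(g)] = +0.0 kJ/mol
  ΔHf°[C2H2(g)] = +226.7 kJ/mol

ΔHrxn = -839.9 kJ/mol

Products: 1·(-484.5) + 2·(+49.0) = -386.5
Reactants: 10·(+0.0) + 1·(+0.0) + 2·(+226.7) + 6·(+0.0) = +453.4
ΔHrxn = (-386.5) − (+453.4) = -839.9 kJ/mol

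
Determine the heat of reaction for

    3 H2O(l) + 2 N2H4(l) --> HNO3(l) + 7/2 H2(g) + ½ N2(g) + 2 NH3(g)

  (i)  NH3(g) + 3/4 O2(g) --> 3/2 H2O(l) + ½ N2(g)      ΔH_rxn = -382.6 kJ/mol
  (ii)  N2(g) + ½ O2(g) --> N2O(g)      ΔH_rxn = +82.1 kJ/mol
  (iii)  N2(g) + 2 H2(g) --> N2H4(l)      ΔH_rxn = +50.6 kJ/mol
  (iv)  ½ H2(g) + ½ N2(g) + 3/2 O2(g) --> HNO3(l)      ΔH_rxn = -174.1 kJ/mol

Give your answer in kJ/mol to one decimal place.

ΔH_rxn = 489.9 kJ/mol

(i) reversed and × 2 (reverse to put NH3(g) on the product side; ×2 to match 2 NH3(g) in the target): (-2)·(-382.6) = +765.2 kJ/mol
(ii): not needed (N2O(g) appears nowhere else).
(iii) reversed and × 2 (N2H4(l) must end up as a reactant; scale by 2 for the 2 N2H4(l)): (-2)·(+50.6) = -101.2 kJ/mol
(iv) as written (HNO3(l) already on the product side): -174.1 kJ/mol
ΔH_rxn = (+765.2) + (-101.2) + (-174.1) = 489.9 kJ/mol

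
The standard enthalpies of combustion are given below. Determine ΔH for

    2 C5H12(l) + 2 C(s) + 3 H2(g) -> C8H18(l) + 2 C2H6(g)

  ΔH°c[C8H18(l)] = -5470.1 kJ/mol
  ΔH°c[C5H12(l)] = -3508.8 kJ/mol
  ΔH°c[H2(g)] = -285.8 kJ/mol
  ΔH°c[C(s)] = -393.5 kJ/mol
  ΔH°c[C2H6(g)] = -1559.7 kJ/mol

With combustion enthalpies, reactants minus products:
= [2·(-3508.8) + 2·(-393.5) + 3·(-285.8)] − [1·(-5470.1) + 2·(-1559.7)]
= -72.5 kJ/mol

ΔH = -72.5 kJ/mol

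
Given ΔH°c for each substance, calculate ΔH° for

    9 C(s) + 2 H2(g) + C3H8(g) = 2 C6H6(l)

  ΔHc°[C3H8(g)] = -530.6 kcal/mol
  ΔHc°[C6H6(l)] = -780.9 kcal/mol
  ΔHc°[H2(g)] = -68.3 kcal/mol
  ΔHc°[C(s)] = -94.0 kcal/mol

With combustion enthalpies, reactants minus products:
= [9·(-94.0) + 2·(-68.3) + 1·(-530.6)] − [2·(-780.9)]
= 48.6 kcal/mol

ΔH° = 48.6 kcal/mol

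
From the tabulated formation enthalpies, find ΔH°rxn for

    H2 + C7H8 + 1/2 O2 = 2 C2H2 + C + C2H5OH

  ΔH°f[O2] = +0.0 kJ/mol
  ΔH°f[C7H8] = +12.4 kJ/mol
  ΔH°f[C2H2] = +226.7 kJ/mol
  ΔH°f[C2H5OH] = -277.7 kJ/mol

ΔH°rxn = 163.3 kJ/mol

Products: 2·(+226.7) + 1·(+0.0) + 1·(-277.7) = +175.7
Reactants: 1·(+0.0) + 1·(+12.4) + 1/2·(+0.0) = +12.4
ΔH°rxn = (+175.7) − (+12.4) = 163.3 kJ/mol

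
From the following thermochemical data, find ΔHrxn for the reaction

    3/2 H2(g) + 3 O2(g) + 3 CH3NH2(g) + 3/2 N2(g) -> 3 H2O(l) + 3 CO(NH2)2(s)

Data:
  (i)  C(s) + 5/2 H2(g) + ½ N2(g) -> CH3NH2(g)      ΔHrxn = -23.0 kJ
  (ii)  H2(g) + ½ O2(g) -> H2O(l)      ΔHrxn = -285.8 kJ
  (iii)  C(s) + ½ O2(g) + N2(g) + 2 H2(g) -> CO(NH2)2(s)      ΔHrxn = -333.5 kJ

(i) reversed and × 3 (CH3NH2(g) must end up as a reactant; ×3 to match 3 CH3NH2(g) in the target): (-3)·(-23.0) = +69.0 kJ
(ii) × 3 (scale by 3 for the 3 H2O(l)): (3)·(-285.8) = -857.4 kJ
(iii) × 3 (scale by 3 for the 3 CO(NH2)2(s)): (3)·(-333.5) = -1000.5 kJ
By Hess's law, ΔHrxn = (+69.0) + (-857.4) + (-1000.5) = -1788.9 kJ

ΔHrxn = -1788.9 kJ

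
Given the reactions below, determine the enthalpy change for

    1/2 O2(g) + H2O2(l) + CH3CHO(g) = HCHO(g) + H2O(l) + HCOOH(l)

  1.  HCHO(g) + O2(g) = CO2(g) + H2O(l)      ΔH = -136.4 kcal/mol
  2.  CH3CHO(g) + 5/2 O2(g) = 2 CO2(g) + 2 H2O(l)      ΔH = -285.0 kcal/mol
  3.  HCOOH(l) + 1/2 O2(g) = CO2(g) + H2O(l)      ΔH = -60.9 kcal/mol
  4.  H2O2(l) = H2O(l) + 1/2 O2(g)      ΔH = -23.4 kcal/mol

eq. 1 reversed (reverse to put HCHO(g) on the product side): +136.4 kcal/mol
eq. 2 as written (CH3CHO(g) already on the reactant side): -285.0 kcal/mol
eq. 3 reversed (HCOOH(l) must end up as a product): +60.9 kcal/mol
eq. 4 as written (H2O2(l) already on the reactant side): -23.4 kcal/mol
Summing the manipulated equations, ΔH = (-1)·(-136.4) + (1)·(-285.0) + (-1)·(-60.9) + (1)·(-23.4) = -111.1 kcal/mol

ΔH = -111.1 kcal/mol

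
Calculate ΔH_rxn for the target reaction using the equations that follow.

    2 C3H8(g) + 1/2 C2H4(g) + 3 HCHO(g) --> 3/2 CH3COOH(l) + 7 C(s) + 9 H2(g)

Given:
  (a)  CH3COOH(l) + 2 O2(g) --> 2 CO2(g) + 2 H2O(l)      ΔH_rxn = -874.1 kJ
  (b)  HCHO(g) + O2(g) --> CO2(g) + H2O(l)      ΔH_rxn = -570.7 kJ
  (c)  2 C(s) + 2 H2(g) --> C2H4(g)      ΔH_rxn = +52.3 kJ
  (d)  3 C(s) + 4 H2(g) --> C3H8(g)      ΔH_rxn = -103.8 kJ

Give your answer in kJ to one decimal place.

ΔH_rxn = -219.5 kJ

(a) reversed and × 3/2 (reverse to put CH3COOH(l) on the product side; ×3/2 to match 3/2 CH3COOH(l) in the target): (-3/2)·(-874.1) = +1311.15 kJ
(b) × 3 (×3 to match 3 HCHO(g) in the target): (3)·(-570.7) = -1712.1 kJ
(c) reversed and × 1/2 (reverse to put C2H4(g) on the reactant side; scale by 1/2 for the 1/2 C2H4(g)): (-1/2)·(+52.3) = -26.15 kJ
(d) reversed and × 2 (reverse to put C3H8(g) on the reactant side; ×2 to match 2 C3H8(g) in the target): (-2)·(-103.8) = +207.6 kJ
Combining the equations, ΔH_rxn = (+1311.15) + (-1712.1) + (-26.15) + (+207.6) = -219.5 kJ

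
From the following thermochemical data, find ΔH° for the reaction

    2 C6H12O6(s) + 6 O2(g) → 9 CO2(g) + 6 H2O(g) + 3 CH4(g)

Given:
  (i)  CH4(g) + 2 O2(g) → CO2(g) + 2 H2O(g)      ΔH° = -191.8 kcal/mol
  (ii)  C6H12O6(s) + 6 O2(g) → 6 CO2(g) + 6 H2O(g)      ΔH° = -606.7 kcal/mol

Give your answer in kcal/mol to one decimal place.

(i) reversed and × 3: (-3)·(-191.8) = +575.4 kcal/mol
(ii) × 2: (2)·(-606.7) = -1213.4 kcal/mol
ΔH° = (-3)·(-191.8) + (2)·(-606.7) = -638.0 kcal/mol

ΔH° = -638.0 kcal/mol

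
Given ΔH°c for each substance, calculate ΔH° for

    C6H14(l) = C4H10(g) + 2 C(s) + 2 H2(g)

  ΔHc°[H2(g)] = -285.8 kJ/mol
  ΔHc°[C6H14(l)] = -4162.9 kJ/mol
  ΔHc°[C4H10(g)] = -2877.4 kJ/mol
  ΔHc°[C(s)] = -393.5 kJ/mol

Using ΔH = Σ nΔHc°(reactants) − Σ nΔHc°(products):
= [1·(-4162.9)] − [1·(-2877.4) + 2·(-393.5) + 2·(-285.8)]
= 73.1 kJ/mol

ΔH° = 73.1 kJ/mol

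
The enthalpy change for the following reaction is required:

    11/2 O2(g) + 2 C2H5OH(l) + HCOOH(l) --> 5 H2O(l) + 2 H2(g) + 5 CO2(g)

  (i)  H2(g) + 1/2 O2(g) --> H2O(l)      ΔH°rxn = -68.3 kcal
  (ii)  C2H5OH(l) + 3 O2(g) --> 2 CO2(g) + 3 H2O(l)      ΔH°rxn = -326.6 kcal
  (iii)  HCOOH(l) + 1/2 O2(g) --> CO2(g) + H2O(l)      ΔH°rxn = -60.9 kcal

(i) reversed and × 2: (-2)·(-68.3) = +136.6 kcal
(ii) × 2: (2)·(-326.6) = -653.2 kcal
(iii) as written: -60.9 kcal
Summing the manipulated equations, ΔH°rxn = (+136.6) + (-653.2) + (-60.9) = -577.5 kcal

ΔH°rxn = -577.5 kcal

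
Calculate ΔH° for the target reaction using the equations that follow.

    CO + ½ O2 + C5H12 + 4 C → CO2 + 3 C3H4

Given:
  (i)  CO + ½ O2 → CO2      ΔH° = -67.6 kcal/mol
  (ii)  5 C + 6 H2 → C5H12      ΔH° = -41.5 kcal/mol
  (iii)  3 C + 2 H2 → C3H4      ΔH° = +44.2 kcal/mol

ΔH° = 106.5 kcal/mol

(i) as written: -67.6 kcal/mol
(ii) reversed: +41.5 kcal/mol
(iii) × 3: (3)·(+44.2) = +132.6 kcal/mol
Since enthalpy is a state function, ΔH° = (-67.6) + (+41.5) + (+132.6) = 106.5 kcal/mol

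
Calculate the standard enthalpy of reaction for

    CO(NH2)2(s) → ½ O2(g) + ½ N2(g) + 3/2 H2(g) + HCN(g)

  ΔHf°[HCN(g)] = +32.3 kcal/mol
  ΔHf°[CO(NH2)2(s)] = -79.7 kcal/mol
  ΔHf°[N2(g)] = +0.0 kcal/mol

ΔH°rxn = 112.0 kcal/mol

Products: 1/2·(+0.0) + 1/2·(+0.0) + 3/2·(+0.0) + 1·(+32.3) = +32.3
Reactants: 1·(-79.7) = -79.7
ΔH°rxn = (+32.3) − (-79.7) = 112.0 kcal/mol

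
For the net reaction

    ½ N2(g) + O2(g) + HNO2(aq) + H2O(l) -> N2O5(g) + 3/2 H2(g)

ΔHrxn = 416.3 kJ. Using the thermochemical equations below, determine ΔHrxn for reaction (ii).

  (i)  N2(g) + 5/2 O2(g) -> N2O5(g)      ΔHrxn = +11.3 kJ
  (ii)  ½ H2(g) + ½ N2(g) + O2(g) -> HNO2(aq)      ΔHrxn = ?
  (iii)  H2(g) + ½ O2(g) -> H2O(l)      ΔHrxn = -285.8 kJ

ΔHrxn = -119.2 kJ

(i) as written: +11.3 kJ
(ii) reversed: contributes −x
(iii) reversed: +285.8 kJ
+416.3 = (+11.3) + (+285.8) − x
x = (+416.3 − (+297.1)) / (-1) = -119.2 kJ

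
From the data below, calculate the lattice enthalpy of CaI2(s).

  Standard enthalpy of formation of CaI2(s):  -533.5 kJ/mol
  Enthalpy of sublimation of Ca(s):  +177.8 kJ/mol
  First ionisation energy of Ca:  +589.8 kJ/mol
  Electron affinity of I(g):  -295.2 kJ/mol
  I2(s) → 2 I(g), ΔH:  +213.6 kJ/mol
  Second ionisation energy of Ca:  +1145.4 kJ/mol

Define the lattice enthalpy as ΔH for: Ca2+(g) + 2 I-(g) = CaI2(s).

ΔHf° = 1·ΔHsub + 1·(ΣIE) + 1·D(I2) + 2·EA + U
-533.5 = 1·(+177.8) + 1·(+1735.2) + 1·(+213.6) + 2·(-295.2) + U
U = -533.5 − (+1536.2) = -2069.7 kJ/mol

U = -2069.7 kJ/mol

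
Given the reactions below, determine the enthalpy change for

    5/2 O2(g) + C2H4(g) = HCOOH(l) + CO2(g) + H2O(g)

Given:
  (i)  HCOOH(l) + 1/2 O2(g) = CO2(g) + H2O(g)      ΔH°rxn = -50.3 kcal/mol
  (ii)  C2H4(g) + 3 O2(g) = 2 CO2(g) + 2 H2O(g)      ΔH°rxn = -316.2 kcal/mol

(i) reversed: +50.3 kcal/mol
(ii) as written: -316.2 kcal/mol
Summing the manipulated equations, ΔH°rxn = (+50.3) + (-316.2) = -265.9 kcal/mol

ΔH°rxn = -265.9 kcal/mol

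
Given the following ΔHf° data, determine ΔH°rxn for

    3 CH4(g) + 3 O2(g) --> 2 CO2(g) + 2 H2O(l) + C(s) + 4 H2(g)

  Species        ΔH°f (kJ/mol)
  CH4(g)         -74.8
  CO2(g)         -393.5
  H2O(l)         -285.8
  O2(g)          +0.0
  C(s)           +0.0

Products: 2·(-393.5) + 2·(-285.8) + 1·(+0.0) + 4·(+0.0) = -1358.6
Reactants: 3·(-74.8) + 3·(+0.0) = -224.4
ΔH°rxn = (-1358.6) − (-224.4) = -1134.2 kJ/mol

ΔH°rxn = -1134.2 kJ/mol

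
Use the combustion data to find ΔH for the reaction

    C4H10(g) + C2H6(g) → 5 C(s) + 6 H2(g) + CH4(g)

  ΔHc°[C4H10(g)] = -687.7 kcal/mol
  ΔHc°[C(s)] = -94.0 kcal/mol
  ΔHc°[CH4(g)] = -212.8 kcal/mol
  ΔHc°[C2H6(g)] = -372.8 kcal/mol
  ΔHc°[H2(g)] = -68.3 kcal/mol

Using ΔH = Σ nΔHc°(reactants) − Σ nΔHc°(products):
= [1·(-687.7) + 1·(-372.8)] − [5·(-94.0) + 6·(-68.3) + 1·(-212.8)]
= 32.1 kcal/mol

ΔH = 32.1 kcal/mol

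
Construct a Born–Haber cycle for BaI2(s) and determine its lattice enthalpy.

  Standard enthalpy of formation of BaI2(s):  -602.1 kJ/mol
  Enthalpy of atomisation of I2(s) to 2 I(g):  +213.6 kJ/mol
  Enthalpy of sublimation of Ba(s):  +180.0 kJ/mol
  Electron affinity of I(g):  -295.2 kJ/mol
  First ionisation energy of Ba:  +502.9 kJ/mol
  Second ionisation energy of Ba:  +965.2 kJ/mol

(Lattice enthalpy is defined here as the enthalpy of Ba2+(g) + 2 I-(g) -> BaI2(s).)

U = -1873.4 kJ/mol

ΔHf° = 1·ΔHsub + 1·(ΣIE) + 1·D(I2) + 2·EA + U
-602.1 = 1·(+180.0) + 1·(+1468.1) + 1·(+213.6) + 2·(-295.2) + U
U = -602.1 − (+1271.3) = -1873.4 kJ/mol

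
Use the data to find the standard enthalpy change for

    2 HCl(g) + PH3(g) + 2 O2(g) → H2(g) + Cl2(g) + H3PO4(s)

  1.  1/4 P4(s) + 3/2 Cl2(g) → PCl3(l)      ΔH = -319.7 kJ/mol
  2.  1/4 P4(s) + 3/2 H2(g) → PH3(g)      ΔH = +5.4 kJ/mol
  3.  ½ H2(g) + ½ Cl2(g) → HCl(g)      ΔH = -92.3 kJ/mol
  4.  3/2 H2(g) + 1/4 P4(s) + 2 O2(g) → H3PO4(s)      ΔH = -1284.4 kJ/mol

ΔH = -1105.2 kJ/mol

eq. 1: not needed (PCl3(l) appears nowhere else).
eq. 2 reversed (PH3(g) must end up as a reactant): -5.4 kJ/mol
eq. 3 reversed and × 2 (HCl(g) must end up as a reactant; ×2 to match 2 HCl(g) in the target): (-2)·(-92.3) = +184.6 kJ/mol
eq. 4 as written (H3PO4(s) already on the product side): -1284.4 kJ/mol
Summing the manipulated equations, ΔH = (-5.4) + (+184.6) + (-1284.4) = -1105.2 kJ/mol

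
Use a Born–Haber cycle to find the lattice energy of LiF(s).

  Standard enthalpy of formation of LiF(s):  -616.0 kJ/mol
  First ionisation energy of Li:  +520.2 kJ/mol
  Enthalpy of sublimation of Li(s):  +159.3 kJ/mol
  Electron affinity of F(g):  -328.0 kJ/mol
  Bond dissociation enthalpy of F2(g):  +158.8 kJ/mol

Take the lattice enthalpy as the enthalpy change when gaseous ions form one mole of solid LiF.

U = -1046.9 kJ/mol

ΔHf° = 1·ΔHsub + 1·(ΣIE) + 1/2·D(F2) + 1·EA + U
-616.0 = 1·(+159.3) + 1·(+520.2) + 1/2·(+158.8) + 1·(-328.0) + U
U = -616.0 − (+430.9) = -1046.9 kJ/mol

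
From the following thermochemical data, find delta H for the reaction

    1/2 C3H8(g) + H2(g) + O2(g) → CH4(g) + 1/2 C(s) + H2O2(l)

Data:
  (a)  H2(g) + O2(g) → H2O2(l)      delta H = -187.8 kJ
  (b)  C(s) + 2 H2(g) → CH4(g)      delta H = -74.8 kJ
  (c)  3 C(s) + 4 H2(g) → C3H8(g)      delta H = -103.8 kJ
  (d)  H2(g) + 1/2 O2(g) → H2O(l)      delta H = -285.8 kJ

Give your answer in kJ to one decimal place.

(a) as written (H2O2(l) already on the product side): -187.8 kJ
(b) as written (CH4(g) already on the product side): -74.8 kJ
(c) reversed and × 1/2 (reverse to put C3H8(g) on the reactant side; ×1/2 to match 1/2 C3H8(g) in the target): (-1/2)·(-103.8) = +51.9 kJ
(d): not needed (H2O(l) appears nowhere else).
Since enthalpy is a state function, delta H = (-187.8) + (-74.8) + (+51.9) = -210.7 kJ

delta H = -210.7 kJ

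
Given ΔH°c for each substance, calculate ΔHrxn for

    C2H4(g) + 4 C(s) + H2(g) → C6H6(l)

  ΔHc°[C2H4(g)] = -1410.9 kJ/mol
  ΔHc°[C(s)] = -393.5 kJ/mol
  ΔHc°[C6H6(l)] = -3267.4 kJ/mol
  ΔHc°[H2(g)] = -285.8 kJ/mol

ΔHrxn = -3.3 kJ/mol

With combustion enthalpies, reactants minus products:
= [1·(-1410.9) + 4·(-393.5) + 1·(-285.8)] − [1·(-3267.4)]
= -3.3 kJ/mol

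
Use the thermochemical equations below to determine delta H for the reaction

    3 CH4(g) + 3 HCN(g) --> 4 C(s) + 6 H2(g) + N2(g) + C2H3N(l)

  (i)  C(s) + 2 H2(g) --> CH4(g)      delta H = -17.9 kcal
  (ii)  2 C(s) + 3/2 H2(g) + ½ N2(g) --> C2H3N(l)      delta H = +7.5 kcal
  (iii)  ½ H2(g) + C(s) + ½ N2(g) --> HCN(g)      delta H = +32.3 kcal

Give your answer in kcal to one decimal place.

(i) reversed and × 3 (CH4(g) must end up as a reactant; scale by 3 for the 3 CH4(g)): (-3)·(-17.9) = +53.7 kcal
(ii) as written (C2H3N(l) already on the product side): +7.5 kcal
(iii) reversed and × 3 (HCN(g) must end up as a reactant; scale by 3 for the 3 HCN(g)): (-3)·(+32.3) = -96.9 kcal
Summing the manipulated equations, delta H = (+53.7) + (+7.5) + (-96.9) = -35.7 kcal

delta H = -35.7 kcal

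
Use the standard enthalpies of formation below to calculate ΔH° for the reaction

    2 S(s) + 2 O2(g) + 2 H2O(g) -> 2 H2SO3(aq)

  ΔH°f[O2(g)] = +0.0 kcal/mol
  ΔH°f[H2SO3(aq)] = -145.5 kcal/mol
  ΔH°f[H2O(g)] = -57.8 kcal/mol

ΔH° = -175.4 kcal/mol

ΔH°rxn = Σ nΔHf°(products) − Σ nΔHf°(reactants).
Products: 2·(-145.5) = -291.0
Reactants: 2·(+0.0) + 2·(+0.0) + 2·(-57.8) = -115.6
ΔH° = (-291.0) − (-115.6) = -175.4 kcal/mol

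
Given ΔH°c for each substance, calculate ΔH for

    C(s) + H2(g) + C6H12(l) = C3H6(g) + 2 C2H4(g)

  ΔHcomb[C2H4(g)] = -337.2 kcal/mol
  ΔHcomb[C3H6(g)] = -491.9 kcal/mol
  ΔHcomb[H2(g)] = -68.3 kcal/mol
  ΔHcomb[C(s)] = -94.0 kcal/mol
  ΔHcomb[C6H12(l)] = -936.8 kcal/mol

ΔH = 67.2 kcal/mol

Using ΔH = Σ nΔHc°(reactants) − Σ nΔHc°(products):
= [1·(-94.0) + 1·(-68.3) + 1·(-936.8)] − [1·(-491.9) + 2·(-337.2)]
= 67.2 kcal/mol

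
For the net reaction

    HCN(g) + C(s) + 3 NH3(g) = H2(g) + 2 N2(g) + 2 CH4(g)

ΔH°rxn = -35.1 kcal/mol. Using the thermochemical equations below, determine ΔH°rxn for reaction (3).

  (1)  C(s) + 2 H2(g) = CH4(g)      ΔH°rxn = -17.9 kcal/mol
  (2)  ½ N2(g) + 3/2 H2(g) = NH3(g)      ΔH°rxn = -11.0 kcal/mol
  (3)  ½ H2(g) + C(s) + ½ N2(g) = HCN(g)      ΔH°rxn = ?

ΔH°rxn = 32.3 kcal/mol

(1) × 2 (×2 to match 2 CH4(g) in the target): (2)·(-17.9) = -35.8 kcal/mol
(2) reversed and × 3 (NH3(g) must end up as a reactant; ×3 to match 3 NH3(g) in the target): (-3)·(-11.0) = +33.0 kcal/mol
(3) reversed (reverse to put HCN(g) on the reactant side): contributes −x
-35.1 = (-35.8) + (+33.0) − x
x = (-35.1 − (-2.8)) / (-1) = 32.3 kcal/mol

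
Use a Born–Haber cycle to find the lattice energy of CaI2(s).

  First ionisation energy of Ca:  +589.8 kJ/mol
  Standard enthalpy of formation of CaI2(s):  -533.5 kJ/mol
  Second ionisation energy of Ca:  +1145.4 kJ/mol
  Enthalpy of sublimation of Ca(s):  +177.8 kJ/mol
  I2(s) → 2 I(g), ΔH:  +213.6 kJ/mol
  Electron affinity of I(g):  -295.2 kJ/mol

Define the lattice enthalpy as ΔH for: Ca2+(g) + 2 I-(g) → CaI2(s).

ΔHf° = 1·ΔHsub + 1·(ΣIE) + 1·D(I2) + 2·EA + U
-533.5 = 1·(+177.8) + 1·(+1735.2) + 1·(+213.6) + 2·(-295.2) + U
U = -533.5 − (+1536.2) = -2069.7 kJ/mol

U = -2069.7 kJ/mol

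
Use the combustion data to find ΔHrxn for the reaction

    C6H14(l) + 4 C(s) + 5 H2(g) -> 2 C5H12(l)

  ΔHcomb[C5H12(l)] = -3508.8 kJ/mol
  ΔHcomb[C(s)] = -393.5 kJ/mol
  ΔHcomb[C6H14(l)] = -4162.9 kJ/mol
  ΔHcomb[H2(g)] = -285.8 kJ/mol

ΔHrxn = -148.3 kJ/mol

With combustion enthalpies, reactants minus products:
= [1·(-4162.9) + 4·(-393.5) + 5·(-285.8)] − [2·(-3508.8)]
= -148.3 kJ/mol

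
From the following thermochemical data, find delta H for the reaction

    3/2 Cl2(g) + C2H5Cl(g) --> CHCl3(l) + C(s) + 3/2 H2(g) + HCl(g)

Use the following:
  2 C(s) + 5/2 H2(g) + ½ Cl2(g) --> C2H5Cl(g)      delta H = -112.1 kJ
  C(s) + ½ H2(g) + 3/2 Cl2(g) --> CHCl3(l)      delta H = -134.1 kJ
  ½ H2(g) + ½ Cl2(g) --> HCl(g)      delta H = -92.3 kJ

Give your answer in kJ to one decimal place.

delta H = -114.3 kJ

equation 1 reversed (reverse to put C2H5Cl(g) on the reactant side): +112.1 kJ
equation 2 as written (CHCl3(l) already on the product side): -134.1 kJ
equation 3 as written (HCl(g) already on the product side): -92.3 kJ
By Hess's law, delta H = (+112.1) + (-134.1) + (-92.3) = -114.3 kJ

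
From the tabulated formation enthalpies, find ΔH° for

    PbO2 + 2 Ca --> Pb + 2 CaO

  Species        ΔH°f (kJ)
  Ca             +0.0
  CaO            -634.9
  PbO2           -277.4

ΔH° = -992.4 kJ

ΔH°rxn = Σ nΔHf°(products) − Σ nΔHf°(reactants).
Products: 1·(+0.0) + 2·(-634.9) = -1269.8
Reactants: 1·(-277.4) + 2·(+0.0) = -277.4
ΔH° = (-1269.8) − (-277.4) = -992.4 kJ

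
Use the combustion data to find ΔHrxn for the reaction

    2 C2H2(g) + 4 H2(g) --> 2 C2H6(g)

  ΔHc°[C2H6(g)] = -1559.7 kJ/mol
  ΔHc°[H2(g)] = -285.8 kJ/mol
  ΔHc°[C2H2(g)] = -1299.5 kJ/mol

ΔHrxn = -622.8 kJ/mol

With combustion enthalpies, reactants minus products:
= [2·(-1299.5) + 4·(-285.8)] − [2·(-1559.7)]
= -622.8 kJ/mol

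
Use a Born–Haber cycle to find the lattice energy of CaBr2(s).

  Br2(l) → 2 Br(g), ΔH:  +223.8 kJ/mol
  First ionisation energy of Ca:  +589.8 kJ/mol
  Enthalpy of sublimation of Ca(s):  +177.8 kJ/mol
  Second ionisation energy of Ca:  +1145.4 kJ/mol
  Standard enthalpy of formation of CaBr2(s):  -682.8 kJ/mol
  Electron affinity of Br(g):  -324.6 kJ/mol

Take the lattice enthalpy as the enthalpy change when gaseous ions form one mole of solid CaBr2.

U = -2170.4 kJ/mol

ΔHf° = 1·ΔHsub + 1·(ΣIE) + 1·D(Br2) + 2·EA + U
-682.8 = 1·(+177.8) + 1·(+1735.2) + 1·(+223.8) + 2·(-324.6) + U
U = -682.8 − (+1487.6) = -2170.4 kJ/mol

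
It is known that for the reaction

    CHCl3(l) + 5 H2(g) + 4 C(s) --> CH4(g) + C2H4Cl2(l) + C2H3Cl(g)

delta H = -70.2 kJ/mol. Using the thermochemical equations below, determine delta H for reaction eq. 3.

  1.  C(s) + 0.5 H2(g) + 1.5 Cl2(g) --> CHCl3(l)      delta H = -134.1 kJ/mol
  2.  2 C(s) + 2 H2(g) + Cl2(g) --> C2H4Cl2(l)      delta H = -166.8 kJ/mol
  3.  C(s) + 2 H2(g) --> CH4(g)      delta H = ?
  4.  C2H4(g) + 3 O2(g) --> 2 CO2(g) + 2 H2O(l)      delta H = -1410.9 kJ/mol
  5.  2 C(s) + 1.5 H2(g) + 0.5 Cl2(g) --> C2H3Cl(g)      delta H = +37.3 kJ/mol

delta H = -74.8 kJ/mol

eq. 1 reversed: +134.1 kJ/mol
eq. 2 as written: -166.8 kJ/mol
eq. 3 as written: contributes x
eq. 4: not needed.
eq. 5 as written: +37.3 kJ/mol
-70.2 = (+134.1) + (-166.8) + (+37.3) + x
x = (-70.2 − (+4.6)) / (1) = -74.8 kJ/mol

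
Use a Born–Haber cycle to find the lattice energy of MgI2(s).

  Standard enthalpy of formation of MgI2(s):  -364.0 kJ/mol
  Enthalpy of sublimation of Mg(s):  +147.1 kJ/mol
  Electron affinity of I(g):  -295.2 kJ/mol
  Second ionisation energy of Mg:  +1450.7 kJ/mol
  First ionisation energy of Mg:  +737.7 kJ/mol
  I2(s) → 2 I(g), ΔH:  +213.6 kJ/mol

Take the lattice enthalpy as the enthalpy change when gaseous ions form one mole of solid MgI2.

ΔHf° = 1·ΔHsub + 1·(ΣIE) + 1·D(I2) + 2·EA + U
-364.0 = 1·(+147.1) + 1·(+2188.4) + 1·(+213.6) + 2·(-295.2) + U
U = -364.0 − (+1958.7) = -2322.7 kJ/mol

U = -2322.7 kJ/mol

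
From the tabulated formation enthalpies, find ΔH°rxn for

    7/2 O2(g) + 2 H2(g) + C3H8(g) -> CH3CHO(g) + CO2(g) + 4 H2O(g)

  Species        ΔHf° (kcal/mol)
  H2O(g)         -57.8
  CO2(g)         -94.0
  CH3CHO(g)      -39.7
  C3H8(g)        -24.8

ΔH°rxn = -340.1 kcal/mol

Products: 1·(-39.7) + 1·(-94.0) + 4·(-57.8) = -364.9
Reactants: 7/2·(+0.0) + 2·(+0.0) + 1·(-24.8) = -24.8
ΔH°rxn = (-364.9) − (-24.8) = -340.1 kcal/mol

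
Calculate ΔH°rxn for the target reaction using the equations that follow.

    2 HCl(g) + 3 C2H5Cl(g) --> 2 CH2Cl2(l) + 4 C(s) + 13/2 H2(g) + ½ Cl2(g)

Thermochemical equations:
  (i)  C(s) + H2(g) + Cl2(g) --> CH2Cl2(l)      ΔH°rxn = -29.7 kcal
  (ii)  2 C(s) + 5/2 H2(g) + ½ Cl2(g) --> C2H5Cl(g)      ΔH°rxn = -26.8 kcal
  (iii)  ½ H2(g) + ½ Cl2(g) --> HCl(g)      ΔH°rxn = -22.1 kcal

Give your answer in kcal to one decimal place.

(i) × 2: (2)·(-29.7) = -59.4 kcal
(ii) reversed and × 3: (-3)·(-26.8) = +80.4 kcal
(iii) reversed and × 2: (-2)·(-22.1) = +44.2 kcal
By Hess's law, ΔH°rxn = (2)·(-29.7) + (-3)·(-26.8) + (-2)·(-22.1) = 65.2 kcal

ΔH°rxn = 65.2 kcal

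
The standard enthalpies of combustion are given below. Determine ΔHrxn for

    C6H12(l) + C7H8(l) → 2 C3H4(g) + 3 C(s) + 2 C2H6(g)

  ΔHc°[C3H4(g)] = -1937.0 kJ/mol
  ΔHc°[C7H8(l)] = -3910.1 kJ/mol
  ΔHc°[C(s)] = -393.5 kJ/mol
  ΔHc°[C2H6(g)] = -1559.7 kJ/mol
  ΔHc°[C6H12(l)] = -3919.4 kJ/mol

Using ΔH = Σ nΔHc°(reactants) − Σ nΔHc°(products):
= [1·(-3919.4) + 1·(-3910.1)] − [2·(-1937.0) + 3·(-393.5) + 2·(-1559.7)]
= 344.4 kJ/mol

ΔHrxn = 344.4 kJ/mol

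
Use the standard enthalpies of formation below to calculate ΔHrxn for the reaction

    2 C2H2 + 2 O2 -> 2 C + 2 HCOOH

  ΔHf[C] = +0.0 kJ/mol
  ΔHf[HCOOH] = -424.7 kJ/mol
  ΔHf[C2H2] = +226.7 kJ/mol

ΔHrxn = -1302.8 kJ/mol

Products: 2·(+0.0) + 2·(-424.7) = -849.4
Reactants: 2·(+226.7) + 2·(+0.0) = +453.4
ΔHrxn = (-849.4) − (+453.4) = -1302.8 kJ/mol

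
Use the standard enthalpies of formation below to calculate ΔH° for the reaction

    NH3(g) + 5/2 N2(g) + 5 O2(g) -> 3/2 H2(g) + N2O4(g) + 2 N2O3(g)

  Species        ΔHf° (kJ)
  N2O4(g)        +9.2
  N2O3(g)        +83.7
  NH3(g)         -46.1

Products: 3/2·(+0.0) + 1·(+9.2) + 2·(+83.7) = +176.6
Reactants: 1·(-46.1) + 5/2·(+0.0) + 5·(+0.0) = -46.1
ΔH° = (+176.6) − (-46.1) = 222.7 kJ

ΔH° = 222.7 kJ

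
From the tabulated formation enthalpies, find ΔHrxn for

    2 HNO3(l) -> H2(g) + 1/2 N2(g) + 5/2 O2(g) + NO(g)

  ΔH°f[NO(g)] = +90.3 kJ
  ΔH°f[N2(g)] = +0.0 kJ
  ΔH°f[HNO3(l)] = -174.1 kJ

Products: 1·(+0.0) + 1/2·(+0.0) + 5/2·(+0.0) + 1·(+90.3) = +90.3
Reactants: 2·(-174.1) = -348.2
ΔHrxn = (+90.3) − (-348.2) = 438.5 kJ

ΔHrxn = 438.5 kJ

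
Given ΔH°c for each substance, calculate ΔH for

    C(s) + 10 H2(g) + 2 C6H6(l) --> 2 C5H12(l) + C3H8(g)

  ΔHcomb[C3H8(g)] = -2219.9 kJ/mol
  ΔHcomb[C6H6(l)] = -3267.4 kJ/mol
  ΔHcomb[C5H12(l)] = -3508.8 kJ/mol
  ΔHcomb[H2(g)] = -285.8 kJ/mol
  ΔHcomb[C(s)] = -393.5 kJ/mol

With combustion enthalpies, reactants minus products:
= [1·(-393.5) + 10·(-285.8) + 2·(-3267.4)] − [2·(-3508.8) + 1·(-2219.9)]
= -548.8 kJ/mol

ΔH = -548.8 kJ/mol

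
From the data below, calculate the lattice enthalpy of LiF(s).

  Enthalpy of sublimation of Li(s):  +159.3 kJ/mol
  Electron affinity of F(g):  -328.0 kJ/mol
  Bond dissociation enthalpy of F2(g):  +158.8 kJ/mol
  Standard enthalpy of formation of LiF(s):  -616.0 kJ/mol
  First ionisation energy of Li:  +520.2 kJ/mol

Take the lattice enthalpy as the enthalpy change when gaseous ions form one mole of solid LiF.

U = -1046.9 kJ/mol

ΔHf° = 1·ΔHsub + 1·(ΣIE) + 1/2·D(F2) + 1·EA + U
-616.0 = 1·(+159.3) + 1·(+520.2) + 1/2·(+158.8) + 1·(-328.0) + U
U = -616.0 − (+430.9) = -1046.9 kJ/mol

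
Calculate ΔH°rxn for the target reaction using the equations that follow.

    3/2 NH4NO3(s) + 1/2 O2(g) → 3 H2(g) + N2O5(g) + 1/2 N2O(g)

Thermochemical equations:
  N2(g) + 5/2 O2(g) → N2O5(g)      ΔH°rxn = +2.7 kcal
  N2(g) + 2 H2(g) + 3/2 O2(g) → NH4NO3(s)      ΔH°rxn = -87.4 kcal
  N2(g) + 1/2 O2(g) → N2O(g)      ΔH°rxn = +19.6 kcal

ΔH°rxn = 143.6 kcal

equation 1 as written: +2.7 kcal
equation 2 reversed and × 3/2: (-3/2)·(-87.4) = +131.1 kcal
equation 3 × 1/2: (1/2)·(+19.6) = +9.8 kcal
By Hess's law, ΔH°rxn = (+2.7) + (+131.1) + (+9.8) = 143.6 kcal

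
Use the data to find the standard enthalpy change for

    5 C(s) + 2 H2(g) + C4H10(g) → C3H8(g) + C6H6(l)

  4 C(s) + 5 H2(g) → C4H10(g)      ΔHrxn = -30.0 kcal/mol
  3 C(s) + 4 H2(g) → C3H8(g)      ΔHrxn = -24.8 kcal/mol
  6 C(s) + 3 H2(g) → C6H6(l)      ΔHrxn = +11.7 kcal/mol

equation 1 reversed: +30.0 kcal/mol
equation 2 as written: -24.8 kcal/mol
equation 3 as written: +11.7 kcal/mol
By Hess's law, ΔHrxn = (-1)·(-30.0) + (1)·(-24.8) + (1)·(+11.7) = 16.9 kcal/mol

ΔHrxn = 16.9 kcal/mol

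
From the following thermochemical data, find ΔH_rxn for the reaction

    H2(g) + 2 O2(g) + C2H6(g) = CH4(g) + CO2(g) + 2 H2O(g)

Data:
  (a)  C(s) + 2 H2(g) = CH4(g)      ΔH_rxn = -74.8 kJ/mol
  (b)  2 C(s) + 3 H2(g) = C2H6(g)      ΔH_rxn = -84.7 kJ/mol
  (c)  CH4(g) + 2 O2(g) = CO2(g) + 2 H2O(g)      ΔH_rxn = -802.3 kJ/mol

(a) × 2: (2)·(-74.8) = -149.6 kJ/mol
(b) reversed (reverse to put C2H6(g) on the reactant side): +84.7 kJ/mol
(c) as written (CO2(g) already on the product side): -802.3 kJ/mol
ΔH_rxn = (2)·(-74.8) + (-1)·(-84.7) + (1)·(-802.3) = -867.2 kJ/mol

ΔH_rxn = -867.2 kJ/mol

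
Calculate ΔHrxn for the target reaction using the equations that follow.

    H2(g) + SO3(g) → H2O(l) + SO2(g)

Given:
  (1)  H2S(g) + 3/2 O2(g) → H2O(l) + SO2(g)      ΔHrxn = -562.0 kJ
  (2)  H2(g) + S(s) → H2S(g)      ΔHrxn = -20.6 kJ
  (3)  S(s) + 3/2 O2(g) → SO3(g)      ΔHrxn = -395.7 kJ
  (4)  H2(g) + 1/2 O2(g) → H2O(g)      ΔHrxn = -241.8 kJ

ΔHrxn = -186.9 kJ

(1) as written: -562.0 kJ
(2) as written: -20.6 kJ
(3) reversed: +395.7 kJ
(4): not needed.
ΔHrxn = (-562.0) + (-20.6) + (+395.7) = -186.9 kJ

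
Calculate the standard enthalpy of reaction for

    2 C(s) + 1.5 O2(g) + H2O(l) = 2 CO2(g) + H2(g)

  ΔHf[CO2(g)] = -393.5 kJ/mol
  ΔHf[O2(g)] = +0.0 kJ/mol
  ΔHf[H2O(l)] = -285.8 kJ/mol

ΔH° = -501.2 kJ/mol

Products: 2·(-393.5) + 1·(+0.0) = -787.0
Reactants: 2·(+0.0) + 3/2·(+0.0) + 1·(-285.8) = -285.8
ΔH° = (-787.0) − (-285.8) = -501.2 kJ/mol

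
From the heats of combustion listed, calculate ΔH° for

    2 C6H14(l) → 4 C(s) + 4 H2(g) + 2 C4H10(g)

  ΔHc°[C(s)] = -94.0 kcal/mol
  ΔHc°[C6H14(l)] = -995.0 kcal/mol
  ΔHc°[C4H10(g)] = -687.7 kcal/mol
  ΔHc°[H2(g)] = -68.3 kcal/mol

ΔH° = 34.6 kcal/mol

Using ΔH = Σ nΔHc°(reactants) − Σ nΔHc°(products):
= [2·(-995.0)] − [4·(-94.0) + 4·(-68.3) + 2·(-687.7)]
= 34.6 kcal/mol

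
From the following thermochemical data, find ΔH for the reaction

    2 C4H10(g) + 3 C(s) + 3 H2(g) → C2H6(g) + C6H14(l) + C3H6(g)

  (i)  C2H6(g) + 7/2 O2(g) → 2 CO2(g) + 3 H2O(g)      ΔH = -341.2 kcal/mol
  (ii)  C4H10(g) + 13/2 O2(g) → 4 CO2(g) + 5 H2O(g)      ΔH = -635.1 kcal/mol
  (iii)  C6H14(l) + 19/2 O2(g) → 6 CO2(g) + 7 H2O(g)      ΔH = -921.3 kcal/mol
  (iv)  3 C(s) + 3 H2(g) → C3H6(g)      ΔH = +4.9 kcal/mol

ΔH = -2.8 kcal/mol

(i) reversed (reverse to put C2H6(g) on the product side): +341.2 kcal/mol
(ii) × 2 (×2 to match 2 C4H10(g) in the target): (2)·(-635.1) = -1270.2 kcal/mol
(iii) reversed (reverse to put C6H14(l) on the product side): +921.3 kcal/mol
(iv) as written (C3H6(g) already on the product side): +4.9 kcal/mol
Summing the manipulated equations, ΔH = (-1)·(-341.2) + (2)·(-635.1) + (-1)·(-921.3) + (1)·(+4.9) = -2.8 kcal/mol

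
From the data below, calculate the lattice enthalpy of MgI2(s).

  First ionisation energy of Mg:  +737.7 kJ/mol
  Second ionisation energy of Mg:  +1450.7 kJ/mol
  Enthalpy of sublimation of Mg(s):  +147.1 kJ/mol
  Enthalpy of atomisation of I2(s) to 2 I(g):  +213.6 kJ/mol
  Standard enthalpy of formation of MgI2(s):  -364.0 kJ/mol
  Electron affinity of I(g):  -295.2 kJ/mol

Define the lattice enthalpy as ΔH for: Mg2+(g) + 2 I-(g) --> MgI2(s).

ΔHf° = 1·ΔHsub + 1·(ΣIE) + 1·D(I2) + 2·EA + U
-364.0 = 1·(+147.1) + 1·(+2188.4) + 1·(+213.6) + 2·(-295.2) + U
U = -364.0 − (+1958.7) = -2322.7 kJ/mol

U = -2322.7 kJ/mol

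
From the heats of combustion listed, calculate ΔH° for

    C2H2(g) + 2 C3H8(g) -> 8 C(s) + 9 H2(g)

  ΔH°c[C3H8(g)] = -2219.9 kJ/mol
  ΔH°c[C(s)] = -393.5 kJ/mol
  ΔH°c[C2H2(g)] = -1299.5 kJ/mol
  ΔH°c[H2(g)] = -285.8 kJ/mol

ΔH° = -19.1 kJ/mol

Using ΔH = Σ nΔHc°(reactants) − Σ nΔHc°(products):
= [1·(-1299.5) + 2·(-2219.9)] − [8·(-393.5) + 9·(-285.8)]
= -19.1 kJ/mol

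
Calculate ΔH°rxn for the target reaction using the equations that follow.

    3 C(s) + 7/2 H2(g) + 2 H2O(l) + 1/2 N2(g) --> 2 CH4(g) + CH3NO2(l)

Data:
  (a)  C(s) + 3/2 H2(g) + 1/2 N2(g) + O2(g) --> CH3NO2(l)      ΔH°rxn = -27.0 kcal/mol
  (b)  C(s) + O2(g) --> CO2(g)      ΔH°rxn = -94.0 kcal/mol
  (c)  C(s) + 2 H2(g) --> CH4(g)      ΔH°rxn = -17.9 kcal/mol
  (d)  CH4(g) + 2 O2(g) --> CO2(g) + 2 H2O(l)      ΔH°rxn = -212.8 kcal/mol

ΔH°rxn = 73.9 kcal/mol

(a) as written: -27.0 kcal/mol
(b) as written: -94.0 kcal/mol
(c) as written: -17.9 kcal/mol
(d) reversed: +212.8 kcal/mol
Since enthalpy is a state function, ΔH°rxn = (-27.0) + (-94.0) + (-17.9) + (+212.8) = 73.9 kcal/mol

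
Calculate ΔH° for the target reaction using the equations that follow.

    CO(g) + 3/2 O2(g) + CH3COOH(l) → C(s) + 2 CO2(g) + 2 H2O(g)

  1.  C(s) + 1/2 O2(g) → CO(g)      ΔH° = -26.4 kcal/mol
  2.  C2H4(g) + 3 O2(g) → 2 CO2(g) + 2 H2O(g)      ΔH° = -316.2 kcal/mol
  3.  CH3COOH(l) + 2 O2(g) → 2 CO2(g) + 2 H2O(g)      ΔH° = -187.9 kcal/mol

eq. 1 reversed: +26.4 kcal/mol
eq. 2: not needed.
eq. 3 as written: -187.9 kcal/mol
ΔH° = (-1)·(-26.4) + (1)·(-187.9) = -161.5 kcal/mol

ΔH° = -161.5 kcal/mol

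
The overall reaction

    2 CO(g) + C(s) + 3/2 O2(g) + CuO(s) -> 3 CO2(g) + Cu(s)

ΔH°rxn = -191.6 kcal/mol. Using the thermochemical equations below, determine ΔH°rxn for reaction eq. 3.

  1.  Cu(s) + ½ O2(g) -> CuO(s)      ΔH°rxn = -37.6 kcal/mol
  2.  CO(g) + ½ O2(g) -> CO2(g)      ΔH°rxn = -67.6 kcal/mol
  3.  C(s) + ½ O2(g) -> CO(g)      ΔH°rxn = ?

ΔH°rxn = -26.4 kcal/mol

eq. 1 reversed (CuO(s) must end up as a reactant): +37.6 kcal/mol
eq. 2 × 3 (scale by 3 for the 3 CO2(g)): (3)·(-67.6) = -202.8 kcal/mol
eq. 3 as written (C(s) already on the reactant side): contributes x
-191.6 = (+37.6) + (-202.8) + x
x = (-191.6 − (-165.2)) / (1) = -26.4 kcal/mol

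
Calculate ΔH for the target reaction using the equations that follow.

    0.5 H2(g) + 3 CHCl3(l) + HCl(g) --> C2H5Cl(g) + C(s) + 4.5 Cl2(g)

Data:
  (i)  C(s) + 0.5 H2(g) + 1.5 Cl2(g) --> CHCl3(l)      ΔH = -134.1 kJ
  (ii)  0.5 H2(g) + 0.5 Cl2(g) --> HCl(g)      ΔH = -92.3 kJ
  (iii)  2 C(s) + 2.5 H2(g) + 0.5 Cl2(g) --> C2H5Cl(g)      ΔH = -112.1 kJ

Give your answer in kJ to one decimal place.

(i) reversed and × 3 (CHCl3(l) must end up as a reactant; ×3 to match 3 CHCl3(l) in the target): (-3)·(-134.1) = +402.3 kJ
(ii) reversed (reverse to put HCl(g) on the reactant side): +92.3 kJ
(iii) as written (C2H5Cl(g) already on the product side): -112.1 kJ
ΔH = (-3)·(-134.1) + (-1)·(-92.3) + (1)·(-112.1) = 382.5 kJ

ΔH = 382.5 kJ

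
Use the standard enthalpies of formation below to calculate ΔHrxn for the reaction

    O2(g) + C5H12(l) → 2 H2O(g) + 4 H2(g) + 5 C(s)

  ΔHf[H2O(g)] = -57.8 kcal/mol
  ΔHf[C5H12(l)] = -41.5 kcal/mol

ΔHrxn = -74.1 kcal/mol

Products: 2·(-57.8) + 4·(+0.0) + 5·(+0.0) = -115.6
Reactants: 1·(+0.0) + 1·(-41.5) = -41.5
ΔHrxn = (-115.6) − (-41.5) = -74.1 kcal/mol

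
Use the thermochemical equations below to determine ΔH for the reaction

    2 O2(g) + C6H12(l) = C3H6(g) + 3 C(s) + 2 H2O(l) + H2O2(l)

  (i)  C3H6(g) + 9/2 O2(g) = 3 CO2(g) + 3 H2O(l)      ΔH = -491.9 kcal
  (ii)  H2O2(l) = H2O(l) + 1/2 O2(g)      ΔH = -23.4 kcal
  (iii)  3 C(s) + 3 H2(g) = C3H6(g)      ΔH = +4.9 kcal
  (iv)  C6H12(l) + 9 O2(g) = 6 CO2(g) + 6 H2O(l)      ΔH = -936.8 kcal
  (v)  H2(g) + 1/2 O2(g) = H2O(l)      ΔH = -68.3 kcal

ΔH = -139.4 kcal

(i) reversed and × 2: (-2)·(-491.9) = +983.8 kcal
(ii) reversed: +23.4 kcal
(iii) reversed: -4.9 kcal
(iv) as written: -936.8 kcal
(v) × 3: (3)·(-68.3) = -204.9 kcal
ΔH = (+983.8) + (+23.4) + (-4.9) + (-936.8) + (-204.9) = -139.4 kcal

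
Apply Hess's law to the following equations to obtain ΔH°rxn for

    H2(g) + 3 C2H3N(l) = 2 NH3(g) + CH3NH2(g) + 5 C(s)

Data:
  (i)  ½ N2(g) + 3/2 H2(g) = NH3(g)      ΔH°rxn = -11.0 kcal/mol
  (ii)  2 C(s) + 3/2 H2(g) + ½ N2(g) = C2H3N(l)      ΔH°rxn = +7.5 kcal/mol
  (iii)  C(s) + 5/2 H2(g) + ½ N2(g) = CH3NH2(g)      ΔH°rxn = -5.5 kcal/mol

(i) × 2: (2)·(-11.0) = -22.0 kcal/mol
(ii) reversed and × 3: (-3)·(+7.5) = -22.5 kcal/mol
(iii) as written: -5.5 kcal/mol
ΔH°rxn = (-22.0) + (-22.5) + (-5.5) = -50.0 kcal/mol

ΔH°rxn = -50.0 kcal/mol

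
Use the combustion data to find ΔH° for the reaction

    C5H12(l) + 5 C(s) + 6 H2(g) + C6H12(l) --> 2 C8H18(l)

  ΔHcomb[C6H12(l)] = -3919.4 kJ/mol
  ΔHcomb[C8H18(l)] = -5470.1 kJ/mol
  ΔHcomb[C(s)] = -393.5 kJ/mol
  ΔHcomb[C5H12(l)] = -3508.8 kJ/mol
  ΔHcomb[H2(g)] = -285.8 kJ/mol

ΔH° = -170.3 kJ/mol

With combustion enthalpies, reactants minus products:
= [1·(-3508.8) + 5·(-393.5) + 6·(-285.8) + 1·(-3919.4)] − [2·(-5470.1)]
= -170.3 kJ/mol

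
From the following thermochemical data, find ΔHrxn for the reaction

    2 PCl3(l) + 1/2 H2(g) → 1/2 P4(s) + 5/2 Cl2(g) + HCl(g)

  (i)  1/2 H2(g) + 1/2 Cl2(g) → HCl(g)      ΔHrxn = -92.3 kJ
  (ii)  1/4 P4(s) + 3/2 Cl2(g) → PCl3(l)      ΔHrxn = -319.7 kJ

ΔHrxn = 547.1 kJ

(i) as written: -92.3 kJ
(ii) reversed and × 2: (-2)·(-319.7) = +639.4 kJ
ΔHrxn = (1)·(-92.3) + (-2)·(-319.7) = 547.1 kJ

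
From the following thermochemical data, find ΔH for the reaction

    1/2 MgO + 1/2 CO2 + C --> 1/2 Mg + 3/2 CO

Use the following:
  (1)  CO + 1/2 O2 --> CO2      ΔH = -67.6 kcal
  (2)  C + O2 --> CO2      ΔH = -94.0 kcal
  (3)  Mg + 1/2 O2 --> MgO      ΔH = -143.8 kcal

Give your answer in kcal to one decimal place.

ΔH = 79.3 kcal

(1) reversed and × 3/2 (reverse to put CO on the product side; scale by 3/2 for the 3/2 CO): (-3/2)·(-67.6) = +101.4 kcal
(2) as written (C already on the reactant side): -94.0 kcal
(3) reversed and × 1/2 (reverse to put MgO on the reactant side; ×1/2 to match 1/2 MgO in the target): (-1/2)·(-143.8) = +71.9 kcal
Combining the equations, ΔH = (-3/2)·(-67.6) + (1)·(-94.0) + (-1/2)·(-143.8) = 79.3 kcal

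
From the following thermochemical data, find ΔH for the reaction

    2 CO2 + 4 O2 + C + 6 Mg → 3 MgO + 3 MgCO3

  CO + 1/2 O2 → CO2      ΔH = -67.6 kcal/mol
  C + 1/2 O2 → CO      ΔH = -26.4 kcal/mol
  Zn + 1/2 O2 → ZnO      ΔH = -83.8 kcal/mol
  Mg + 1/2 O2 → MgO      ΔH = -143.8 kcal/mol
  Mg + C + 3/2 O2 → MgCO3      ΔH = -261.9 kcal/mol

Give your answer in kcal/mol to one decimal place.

equation 1 reversed and × 2: (-2)·(-67.6) = +135.2 kcal/mol
equation 2 reversed and × 2: (-2)·(-26.4) = +52.8 kcal/mol
equation 3: not needed.
equation 4 × 3: (3)·(-143.8) = -431.4 kcal/mol
equation 5 × 3: (3)·(-261.9) = -785.7 kcal/mol
ΔH = (+135.2) + (+52.8) + (-431.4) + (-785.7) = -1029.1 kcal/mol

ΔH = -1029.1 kcal/mol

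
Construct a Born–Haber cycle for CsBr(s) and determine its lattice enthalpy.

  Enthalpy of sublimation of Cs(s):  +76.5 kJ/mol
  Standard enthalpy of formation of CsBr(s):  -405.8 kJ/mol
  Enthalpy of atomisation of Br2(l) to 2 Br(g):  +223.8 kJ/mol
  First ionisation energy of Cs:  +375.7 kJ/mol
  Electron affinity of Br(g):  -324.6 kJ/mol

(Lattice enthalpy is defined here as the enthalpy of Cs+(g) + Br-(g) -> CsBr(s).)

U = -645.3 kJ/mol

ΔHf° = 1·ΔHsub + 1·(ΣIE) + 1/2·D(Br2) + 1·EA + U
-405.8 = 1·(+76.5) + 1·(+375.7) + 1/2·(+223.8) + 1·(-324.6) + U
U = -405.8 − (+239.5) = -645.3 kJ/mol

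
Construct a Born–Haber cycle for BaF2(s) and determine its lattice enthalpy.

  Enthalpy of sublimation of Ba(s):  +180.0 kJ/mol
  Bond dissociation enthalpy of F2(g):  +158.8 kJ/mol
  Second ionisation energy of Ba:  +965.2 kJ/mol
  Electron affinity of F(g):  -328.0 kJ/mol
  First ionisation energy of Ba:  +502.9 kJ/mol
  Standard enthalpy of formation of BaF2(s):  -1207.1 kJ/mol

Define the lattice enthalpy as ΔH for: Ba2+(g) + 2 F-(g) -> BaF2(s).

U = -2358.0 kJ/mol

ΔHf° = 1·ΔHsub + 1·(ΣIE) + 1·D(F2) + 2·EA + U
-1207.1 = 1·(+180.0) + 1·(+1468.1) + 1·(+158.8) + 2·(-328.0) + U
U = -1207.1 − (+1150.9) = -2358.0 kJ/mol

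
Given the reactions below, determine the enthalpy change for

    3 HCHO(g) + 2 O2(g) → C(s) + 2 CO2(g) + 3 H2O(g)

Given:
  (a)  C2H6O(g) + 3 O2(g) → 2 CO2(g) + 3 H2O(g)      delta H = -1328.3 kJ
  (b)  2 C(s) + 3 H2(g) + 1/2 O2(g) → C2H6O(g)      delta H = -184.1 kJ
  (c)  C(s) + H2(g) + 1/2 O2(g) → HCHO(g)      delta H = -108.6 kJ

(a) as written (CO2(g) already on the product side): -1328.3 kJ
(b) as written: -184.1 kJ
(c) reversed and × 3 (reverse to put HCHO(g) on the reactant side; scale by 3 for the 3 HCHO(g)): (-3)·(-108.6) = +325.8 kJ
delta H = (1)·(-1328.3) + (1)·(-184.1) + (-3)·(-108.6) = -1186.6 kJ

delta H = -1186.6 kJ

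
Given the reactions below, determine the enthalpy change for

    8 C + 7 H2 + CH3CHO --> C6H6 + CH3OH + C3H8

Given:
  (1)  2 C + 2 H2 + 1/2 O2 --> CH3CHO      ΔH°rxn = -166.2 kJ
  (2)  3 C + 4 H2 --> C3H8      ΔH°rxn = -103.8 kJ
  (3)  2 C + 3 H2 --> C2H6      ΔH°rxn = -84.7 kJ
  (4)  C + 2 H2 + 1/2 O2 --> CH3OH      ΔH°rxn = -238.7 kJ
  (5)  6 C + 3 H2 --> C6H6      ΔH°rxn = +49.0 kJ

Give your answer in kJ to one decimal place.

ΔH°rxn = -127.3 kJ

(1) reversed (reverse to put CH3CHO on the reactant side): +166.2 kJ
(2) as written (C3H8 already on the product side): -103.8 kJ
(3): not needed (C2H6 appears nowhere else).
(4) as written (CH3OH already on the product side): -238.7 kJ
(5) as written (C6H6 already on the product side): +49.0 kJ
Since enthalpy is a state function, ΔH°rxn = (+166.2) + (-103.8) + (-238.7) + (+49.0) = -127.3 kJ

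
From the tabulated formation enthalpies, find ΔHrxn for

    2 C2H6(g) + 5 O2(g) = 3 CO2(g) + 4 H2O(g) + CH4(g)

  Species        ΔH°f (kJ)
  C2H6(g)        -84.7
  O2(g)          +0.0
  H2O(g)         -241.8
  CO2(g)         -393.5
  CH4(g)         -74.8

ΔHrxn = -2053.1 kJ

Products: 3·(-393.5) + 4·(-241.8) + 1·(-74.8) = -2222.5
Reactants: 2·(-84.7) + 5·(+0.0) = -169.4
ΔHrxn = (-2222.5) − (-169.4) = -2053.1 kJ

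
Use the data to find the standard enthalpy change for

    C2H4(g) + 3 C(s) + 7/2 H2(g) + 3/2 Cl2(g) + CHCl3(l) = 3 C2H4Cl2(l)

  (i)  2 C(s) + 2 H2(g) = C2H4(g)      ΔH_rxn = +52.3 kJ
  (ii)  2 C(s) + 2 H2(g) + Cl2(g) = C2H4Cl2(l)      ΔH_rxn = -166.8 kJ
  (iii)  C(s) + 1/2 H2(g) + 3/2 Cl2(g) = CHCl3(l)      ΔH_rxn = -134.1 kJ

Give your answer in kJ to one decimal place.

ΔH_rxn = -418.6 kJ

(i) reversed: -52.3 kJ
(ii) × 3: (3)·(-166.8) = -500.4 kJ
(iii) reversed: +134.1 kJ
ΔH_rxn = (-52.3) + (-500.4) + (+134.1) = -418.6 kJ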